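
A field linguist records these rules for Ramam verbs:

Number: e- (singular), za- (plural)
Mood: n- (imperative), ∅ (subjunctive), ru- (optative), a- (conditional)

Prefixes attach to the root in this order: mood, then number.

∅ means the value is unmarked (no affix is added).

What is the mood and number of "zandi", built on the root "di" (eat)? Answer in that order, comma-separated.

imperative, plural

Segment: za-n-di.
mood: n- → imperative.
number: za- → plural.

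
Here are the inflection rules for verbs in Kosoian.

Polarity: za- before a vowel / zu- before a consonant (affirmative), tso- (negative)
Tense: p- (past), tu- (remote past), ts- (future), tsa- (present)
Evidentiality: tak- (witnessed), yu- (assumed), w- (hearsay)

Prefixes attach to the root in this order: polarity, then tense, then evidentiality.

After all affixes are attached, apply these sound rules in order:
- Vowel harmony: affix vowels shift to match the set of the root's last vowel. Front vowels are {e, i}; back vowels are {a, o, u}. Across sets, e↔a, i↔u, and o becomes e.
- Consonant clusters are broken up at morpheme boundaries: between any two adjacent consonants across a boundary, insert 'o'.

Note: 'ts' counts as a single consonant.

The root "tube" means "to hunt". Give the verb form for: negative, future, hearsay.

Attach polarity negative tso- → tsotube.
Attach tense future ts- → tstsotube.
Attach evidentiality hearsay w- → wtstsotube.
Apply vowel harmony: wtstsotube → wtstsetube.
Apply epenthesis: wtstsetube → wotsotsetube.

wotsotsetube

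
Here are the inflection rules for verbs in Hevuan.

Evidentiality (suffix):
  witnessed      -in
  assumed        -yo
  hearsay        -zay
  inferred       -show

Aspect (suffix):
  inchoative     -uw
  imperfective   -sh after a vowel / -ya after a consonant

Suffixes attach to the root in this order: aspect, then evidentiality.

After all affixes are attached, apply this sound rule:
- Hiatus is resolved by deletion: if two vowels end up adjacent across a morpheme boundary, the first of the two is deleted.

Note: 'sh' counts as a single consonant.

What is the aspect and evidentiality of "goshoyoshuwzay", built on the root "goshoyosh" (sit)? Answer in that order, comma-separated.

Segment: goshoyosh-uw-zay.
aspect: -uw → inchoative.
evidentiality: -zay → hearsay.

inchoative, hearsay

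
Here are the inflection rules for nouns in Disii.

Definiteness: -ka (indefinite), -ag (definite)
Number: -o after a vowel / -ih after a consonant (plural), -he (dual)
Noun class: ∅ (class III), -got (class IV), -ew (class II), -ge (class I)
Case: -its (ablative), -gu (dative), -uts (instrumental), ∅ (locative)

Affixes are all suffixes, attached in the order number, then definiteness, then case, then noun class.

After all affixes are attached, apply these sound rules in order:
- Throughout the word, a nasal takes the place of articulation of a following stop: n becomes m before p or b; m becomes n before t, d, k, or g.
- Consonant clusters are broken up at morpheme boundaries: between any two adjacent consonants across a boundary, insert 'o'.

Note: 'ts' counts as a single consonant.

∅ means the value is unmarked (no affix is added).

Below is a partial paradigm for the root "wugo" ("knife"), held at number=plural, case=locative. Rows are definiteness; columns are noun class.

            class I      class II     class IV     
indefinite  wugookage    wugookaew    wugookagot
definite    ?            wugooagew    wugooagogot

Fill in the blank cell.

wugooagoge

Attach number plural -o (after vowel 'o') → wugoo.
Attach definiteness definite -ag → wugooag.
case = locative: zero marking, form stays wugooag.
Attach noun class class I -ge → wugooagge.
Nasal assimilation: no change.
Apply epenthesis: wugooagge → wugooagoge.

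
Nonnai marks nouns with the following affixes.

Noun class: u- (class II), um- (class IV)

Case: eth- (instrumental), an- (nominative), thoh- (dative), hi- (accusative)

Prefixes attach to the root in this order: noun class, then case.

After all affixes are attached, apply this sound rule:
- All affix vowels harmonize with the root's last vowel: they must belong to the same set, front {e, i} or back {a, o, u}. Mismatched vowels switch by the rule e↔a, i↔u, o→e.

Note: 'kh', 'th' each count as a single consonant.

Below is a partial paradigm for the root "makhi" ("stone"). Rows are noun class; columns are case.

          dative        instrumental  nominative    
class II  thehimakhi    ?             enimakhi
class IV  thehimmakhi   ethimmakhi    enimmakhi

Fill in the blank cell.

ethimakhi

Attach noun class class II u- → umakhi.
Attach case instrumental eth- → ethumakhi.
Apply vowel harmony: ethumakhi → ethimakhi.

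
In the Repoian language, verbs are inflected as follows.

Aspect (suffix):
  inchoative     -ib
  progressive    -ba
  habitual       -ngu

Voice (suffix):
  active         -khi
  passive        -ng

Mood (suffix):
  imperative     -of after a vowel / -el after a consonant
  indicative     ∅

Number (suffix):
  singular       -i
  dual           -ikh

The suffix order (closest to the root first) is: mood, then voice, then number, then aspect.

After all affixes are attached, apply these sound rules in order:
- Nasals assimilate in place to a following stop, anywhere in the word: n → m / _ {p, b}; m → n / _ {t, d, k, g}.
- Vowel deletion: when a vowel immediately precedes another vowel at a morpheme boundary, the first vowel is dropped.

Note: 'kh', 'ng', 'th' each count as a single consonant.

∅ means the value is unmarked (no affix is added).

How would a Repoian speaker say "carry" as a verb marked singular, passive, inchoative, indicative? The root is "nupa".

mood = indicative: zero marking, form stays nupa.
Attach voice passive -ng → nupang.
Attach number singular -i → nupangi.
Attach aspect inchoative -ib → nupangiib.
Nasal assimilation: no change.
Apply vowel deletion: nupangiib → nupangib.

nupangib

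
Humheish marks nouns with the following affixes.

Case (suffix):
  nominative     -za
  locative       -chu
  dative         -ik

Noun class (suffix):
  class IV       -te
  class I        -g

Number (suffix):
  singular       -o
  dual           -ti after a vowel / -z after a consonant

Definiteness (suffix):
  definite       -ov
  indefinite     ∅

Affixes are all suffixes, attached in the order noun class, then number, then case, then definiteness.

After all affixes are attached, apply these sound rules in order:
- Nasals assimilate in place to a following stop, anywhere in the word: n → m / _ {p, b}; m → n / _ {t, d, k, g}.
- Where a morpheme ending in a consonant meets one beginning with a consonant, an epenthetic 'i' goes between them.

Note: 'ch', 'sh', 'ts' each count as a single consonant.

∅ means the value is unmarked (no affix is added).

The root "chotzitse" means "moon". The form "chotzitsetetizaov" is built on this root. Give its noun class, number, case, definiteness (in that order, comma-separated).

Segment: chotzitse-te-ti-za-ov.
noun class: -te → class IV.
number: -ti/z → dual.
case: -za → nominative.
definiteness: -ov → definite.

class IV, dual, nominative, definite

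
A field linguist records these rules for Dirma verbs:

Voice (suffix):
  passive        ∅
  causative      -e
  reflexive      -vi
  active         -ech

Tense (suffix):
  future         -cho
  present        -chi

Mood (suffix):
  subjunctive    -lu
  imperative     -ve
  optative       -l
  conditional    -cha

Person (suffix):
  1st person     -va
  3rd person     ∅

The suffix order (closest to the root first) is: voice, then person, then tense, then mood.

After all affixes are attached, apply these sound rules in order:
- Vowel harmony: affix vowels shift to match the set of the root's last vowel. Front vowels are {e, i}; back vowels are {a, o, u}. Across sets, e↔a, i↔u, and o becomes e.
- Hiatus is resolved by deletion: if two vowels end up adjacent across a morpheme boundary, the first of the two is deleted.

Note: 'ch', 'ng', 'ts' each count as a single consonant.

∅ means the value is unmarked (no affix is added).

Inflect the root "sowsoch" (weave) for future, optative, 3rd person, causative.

sowsochachol

Attach voice causative -e → sowsoche.
person = 3rd person: zero marking, form stays sowsoche.
Attach tense future -cho → sowsochecho.
Attach mood optative -l → sowsochechol.
Apply vowel harmony: sowsochechol → sowsochachol.
Vowel deletion: no change.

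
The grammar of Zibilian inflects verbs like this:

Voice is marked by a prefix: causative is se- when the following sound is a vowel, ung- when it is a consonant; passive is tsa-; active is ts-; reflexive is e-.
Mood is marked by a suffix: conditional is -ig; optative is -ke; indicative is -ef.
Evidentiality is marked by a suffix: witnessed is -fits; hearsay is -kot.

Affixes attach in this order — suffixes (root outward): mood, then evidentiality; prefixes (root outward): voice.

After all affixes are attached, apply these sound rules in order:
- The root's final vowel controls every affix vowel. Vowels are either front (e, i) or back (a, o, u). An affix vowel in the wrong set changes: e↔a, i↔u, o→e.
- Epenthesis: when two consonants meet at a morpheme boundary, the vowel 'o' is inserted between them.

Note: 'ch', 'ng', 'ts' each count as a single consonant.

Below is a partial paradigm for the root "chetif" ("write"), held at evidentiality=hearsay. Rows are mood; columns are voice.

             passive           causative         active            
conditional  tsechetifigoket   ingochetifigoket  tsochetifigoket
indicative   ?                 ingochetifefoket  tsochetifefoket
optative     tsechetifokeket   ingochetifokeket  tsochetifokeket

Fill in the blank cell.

Attach voice passive tsa- → tsachetif.
Attach mood indicative -ef → tsachetifef.
Attach evidentiality hearsay -kot → tsachetifefkot.
Apply vowel harmony: tsachetifefkot → tsechetifefket.
Apply epenthesis: tsechetifefket → tsechetifefoket.

tsechetifefoket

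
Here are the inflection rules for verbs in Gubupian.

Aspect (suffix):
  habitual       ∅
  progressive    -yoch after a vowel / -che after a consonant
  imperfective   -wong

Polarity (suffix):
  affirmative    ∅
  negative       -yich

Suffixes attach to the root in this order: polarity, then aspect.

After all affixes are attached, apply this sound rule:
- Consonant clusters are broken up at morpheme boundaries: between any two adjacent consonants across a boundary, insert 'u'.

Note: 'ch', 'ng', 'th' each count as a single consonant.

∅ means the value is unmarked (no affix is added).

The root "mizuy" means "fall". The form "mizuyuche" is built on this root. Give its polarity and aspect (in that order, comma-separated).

Segment: mizuy-che.
polarity: ∅ → affirmative.
aspect: -yoch/che → progressive.

affirmative, progressive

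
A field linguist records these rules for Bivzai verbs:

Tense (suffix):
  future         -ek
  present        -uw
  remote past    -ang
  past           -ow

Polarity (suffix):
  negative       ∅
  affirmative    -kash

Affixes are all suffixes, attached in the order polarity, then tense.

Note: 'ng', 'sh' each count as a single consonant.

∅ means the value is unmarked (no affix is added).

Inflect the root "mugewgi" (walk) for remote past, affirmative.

mugewgikashang

Attach polarity affirmative -kash → mugewgikash.
Attach tense remote past -ang → mugewgikashang.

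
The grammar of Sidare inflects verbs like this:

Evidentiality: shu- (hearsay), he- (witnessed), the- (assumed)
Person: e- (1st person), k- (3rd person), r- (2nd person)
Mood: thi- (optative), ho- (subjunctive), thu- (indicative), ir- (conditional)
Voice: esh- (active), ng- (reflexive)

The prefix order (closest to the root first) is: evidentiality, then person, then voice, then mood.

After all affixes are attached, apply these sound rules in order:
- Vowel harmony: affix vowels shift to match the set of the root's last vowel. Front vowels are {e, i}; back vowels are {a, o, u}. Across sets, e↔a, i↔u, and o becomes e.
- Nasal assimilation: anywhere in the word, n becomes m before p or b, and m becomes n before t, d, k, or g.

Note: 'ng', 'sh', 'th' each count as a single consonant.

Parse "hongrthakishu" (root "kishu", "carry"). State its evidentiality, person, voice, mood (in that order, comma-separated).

assumed, 2nd person, reflexive, subjunctive

Segment: ho-ng-r-the-kishu.
evidentiality: the- → assumed.
person: r- → 2nd person.
voice: ng- → reflexive.
mood: ho- → subjunctive.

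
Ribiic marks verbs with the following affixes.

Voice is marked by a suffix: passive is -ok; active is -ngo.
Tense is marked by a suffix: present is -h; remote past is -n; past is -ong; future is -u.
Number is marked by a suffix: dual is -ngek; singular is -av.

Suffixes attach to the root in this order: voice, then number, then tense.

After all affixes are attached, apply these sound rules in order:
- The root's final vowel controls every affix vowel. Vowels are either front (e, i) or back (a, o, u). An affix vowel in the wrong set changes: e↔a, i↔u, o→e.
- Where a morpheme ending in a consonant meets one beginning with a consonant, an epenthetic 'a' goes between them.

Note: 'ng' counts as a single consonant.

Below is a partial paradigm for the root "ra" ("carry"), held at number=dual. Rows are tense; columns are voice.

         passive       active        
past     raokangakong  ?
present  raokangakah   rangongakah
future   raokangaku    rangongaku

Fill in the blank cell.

Attach voice active -ngo → rango.
Attach number dual -ngek → rangongek.
Attach tense past -ong → rangongekong.
Apply vowel harmony: rangongekong → rangongakong.
Epenthesis: no change.

rangongakong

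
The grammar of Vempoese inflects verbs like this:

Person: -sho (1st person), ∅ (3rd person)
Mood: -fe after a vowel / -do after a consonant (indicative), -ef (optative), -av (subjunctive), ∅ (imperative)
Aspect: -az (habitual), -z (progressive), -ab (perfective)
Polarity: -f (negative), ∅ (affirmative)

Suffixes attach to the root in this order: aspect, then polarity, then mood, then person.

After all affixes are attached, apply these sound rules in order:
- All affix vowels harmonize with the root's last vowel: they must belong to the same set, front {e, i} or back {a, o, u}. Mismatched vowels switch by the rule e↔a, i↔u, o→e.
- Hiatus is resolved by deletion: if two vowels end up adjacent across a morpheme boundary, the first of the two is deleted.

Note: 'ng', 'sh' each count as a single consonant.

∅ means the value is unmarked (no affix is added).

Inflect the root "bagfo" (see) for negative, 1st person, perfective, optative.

Attach aspect perfective -ab → bagfoab.
Attach polarity negative -f → bagfoabf.
Attach mood optative -ef → bagfoabfef.
Attach person 1st person -sho → bagfoabfefsho.
Apply vowel harmony: bagfoabfefsho → bagfoabfafsho.
Apply vowel deletion: bagfoabfafsho → bagfabfafsho.

bagfabfafsho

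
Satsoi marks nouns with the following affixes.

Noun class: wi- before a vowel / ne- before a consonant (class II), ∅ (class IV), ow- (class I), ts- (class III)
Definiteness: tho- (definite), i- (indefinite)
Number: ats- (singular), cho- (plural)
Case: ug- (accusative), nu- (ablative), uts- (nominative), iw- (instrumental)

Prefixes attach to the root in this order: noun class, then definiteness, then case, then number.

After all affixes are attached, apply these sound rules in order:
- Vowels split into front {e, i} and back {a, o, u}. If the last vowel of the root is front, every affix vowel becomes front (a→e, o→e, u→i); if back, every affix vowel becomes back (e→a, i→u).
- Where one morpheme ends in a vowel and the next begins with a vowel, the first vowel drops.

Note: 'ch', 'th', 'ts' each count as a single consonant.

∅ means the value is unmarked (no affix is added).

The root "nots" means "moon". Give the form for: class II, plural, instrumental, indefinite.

chuwunanots

Attach noun class class II ne- (before consonant 'n') → nenots.
Attach definiteness indefinite i- → inenots.
Attach case instrumental iw- → iwinenots.
Attach number plural cho- → choiwinenots.
Apply vowel harmony: choiwinenots → chouwunanots.
Apply vowel deletion: chouwunanots → chuwunanots.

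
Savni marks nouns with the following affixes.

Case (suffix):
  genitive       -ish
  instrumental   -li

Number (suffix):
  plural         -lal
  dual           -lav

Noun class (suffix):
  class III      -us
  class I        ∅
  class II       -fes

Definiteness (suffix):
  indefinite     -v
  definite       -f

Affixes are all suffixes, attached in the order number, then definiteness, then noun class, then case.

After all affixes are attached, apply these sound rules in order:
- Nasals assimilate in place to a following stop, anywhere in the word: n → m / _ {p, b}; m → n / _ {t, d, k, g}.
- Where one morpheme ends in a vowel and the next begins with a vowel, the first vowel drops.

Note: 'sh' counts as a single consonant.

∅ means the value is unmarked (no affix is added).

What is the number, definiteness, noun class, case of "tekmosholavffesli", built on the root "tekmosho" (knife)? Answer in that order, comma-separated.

dual, definite, class II, instrumental

Segment: tekmosho-lav-f-fes-li.
number: -lav → dual.
definiteness: -f → definite.
noun class: -fes → class II.
case: -li → instrumental.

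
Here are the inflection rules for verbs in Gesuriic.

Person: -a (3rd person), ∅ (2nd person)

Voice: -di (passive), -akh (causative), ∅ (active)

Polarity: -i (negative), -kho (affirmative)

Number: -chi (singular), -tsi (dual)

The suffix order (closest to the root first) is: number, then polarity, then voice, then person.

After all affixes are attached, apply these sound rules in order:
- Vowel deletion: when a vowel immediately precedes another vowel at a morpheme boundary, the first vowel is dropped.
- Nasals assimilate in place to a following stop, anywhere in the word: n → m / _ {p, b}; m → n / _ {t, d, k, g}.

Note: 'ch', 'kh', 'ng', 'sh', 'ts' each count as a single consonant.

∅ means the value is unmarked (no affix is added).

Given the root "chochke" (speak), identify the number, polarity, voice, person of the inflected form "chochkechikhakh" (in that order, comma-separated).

Segment: chochke-chi-kho-akh.
number: -chi → singular.
polarity: -kho → affirmative.
voice: -akh → causative.
person: ∅ → 2nd person.

singular, affirmative, causative, 2nd person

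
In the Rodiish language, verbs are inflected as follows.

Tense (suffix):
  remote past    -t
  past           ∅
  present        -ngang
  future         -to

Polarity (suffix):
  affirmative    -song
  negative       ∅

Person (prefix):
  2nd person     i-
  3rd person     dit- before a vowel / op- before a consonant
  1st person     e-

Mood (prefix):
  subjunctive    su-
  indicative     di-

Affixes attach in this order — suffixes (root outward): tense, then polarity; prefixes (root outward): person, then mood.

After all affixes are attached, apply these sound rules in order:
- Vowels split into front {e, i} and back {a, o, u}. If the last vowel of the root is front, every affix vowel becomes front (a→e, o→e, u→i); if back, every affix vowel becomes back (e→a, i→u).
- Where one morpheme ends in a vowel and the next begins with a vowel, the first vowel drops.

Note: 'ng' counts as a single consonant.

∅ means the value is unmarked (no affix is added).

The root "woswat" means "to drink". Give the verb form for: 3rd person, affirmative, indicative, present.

Attach tense present -ngang → woswatngang.
Attach person 3rd person op- (before consonant 'w') → opwoswatngang.
Attach mood indicative di- → diopwoswatngang.
Attach polarity affirmative -song → diopwoswatngangsong.
Apply vowel harmony: diopwoswatngangsong → duopwoswatngangsong.
Apply vowel deletion: duopwoswatngangsong → dopwoswatngangsong.

dopwoswatngangsong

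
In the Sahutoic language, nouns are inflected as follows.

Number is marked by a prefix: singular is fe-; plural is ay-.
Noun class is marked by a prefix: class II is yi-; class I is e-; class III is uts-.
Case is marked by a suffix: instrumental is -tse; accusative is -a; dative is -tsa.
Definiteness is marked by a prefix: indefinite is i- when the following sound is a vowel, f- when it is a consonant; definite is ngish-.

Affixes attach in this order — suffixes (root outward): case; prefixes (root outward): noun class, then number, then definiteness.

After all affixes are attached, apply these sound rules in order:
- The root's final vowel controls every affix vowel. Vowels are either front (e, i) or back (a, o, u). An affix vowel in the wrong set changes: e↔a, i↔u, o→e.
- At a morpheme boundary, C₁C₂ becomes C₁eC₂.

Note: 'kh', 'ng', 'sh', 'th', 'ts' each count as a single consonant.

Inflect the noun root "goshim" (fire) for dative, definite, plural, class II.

ngisheyeyigoshimetse

Attach noun class class II yi- → yigoshim.
Attach number plural ay- → ayyigoshim.
Attach case dative -tsa → ayyigoshimtsa.
Attach definiteness definite ngish- → ngishayyigoshimtsa.
Apply vowel harmony: ngishayyigoshimtsa → ngisheyyigoshimtse.
Apply epenthesis: ngisheyyigoshimtse → ngisheyeyigoshimetse.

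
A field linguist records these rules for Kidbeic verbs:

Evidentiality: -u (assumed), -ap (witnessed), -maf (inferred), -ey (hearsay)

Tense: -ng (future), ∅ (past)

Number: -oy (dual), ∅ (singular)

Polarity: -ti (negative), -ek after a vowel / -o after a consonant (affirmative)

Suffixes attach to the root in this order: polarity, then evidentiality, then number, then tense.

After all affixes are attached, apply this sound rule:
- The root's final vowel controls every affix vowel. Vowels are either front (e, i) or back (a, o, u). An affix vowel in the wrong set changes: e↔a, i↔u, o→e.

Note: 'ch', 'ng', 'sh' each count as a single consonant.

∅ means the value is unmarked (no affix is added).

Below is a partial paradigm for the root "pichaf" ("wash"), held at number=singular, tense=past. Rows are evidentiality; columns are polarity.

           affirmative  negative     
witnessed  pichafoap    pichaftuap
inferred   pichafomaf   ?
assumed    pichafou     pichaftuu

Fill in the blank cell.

pichaftumaf

Attach polarity negative -ti → pichafti.
Attach evidentiality inferred -maf → pichaftimaf.
number = singular: zero marking, form stays pichaftimaf.
tense = past: zero marking, form stays pichaftimaf.
Apply vowel harmony: pichaftimaf → pichaftumaf.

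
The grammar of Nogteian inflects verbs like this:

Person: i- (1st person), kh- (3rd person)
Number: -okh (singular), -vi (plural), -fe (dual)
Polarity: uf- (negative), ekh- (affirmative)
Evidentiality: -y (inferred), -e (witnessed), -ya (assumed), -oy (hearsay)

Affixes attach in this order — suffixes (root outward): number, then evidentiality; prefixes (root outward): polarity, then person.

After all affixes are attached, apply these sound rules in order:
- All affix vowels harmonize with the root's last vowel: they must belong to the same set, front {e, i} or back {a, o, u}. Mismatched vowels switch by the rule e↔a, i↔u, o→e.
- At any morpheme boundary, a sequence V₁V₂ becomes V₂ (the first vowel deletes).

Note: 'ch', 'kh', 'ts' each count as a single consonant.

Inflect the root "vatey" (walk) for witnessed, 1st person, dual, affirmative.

Attach number dual -fe → vateyfe.
Attach polarity affirmative ekh- → ekhvateyfe.
Attach person 1st person i- → iekhvateyfe.
Attach evidentiality witnessed -e → iekhvateyfee.
Vowel harmony: no change.
Apply vowel deletion: iekhvateyfee → ekhvateyfe.

ekhvateyfe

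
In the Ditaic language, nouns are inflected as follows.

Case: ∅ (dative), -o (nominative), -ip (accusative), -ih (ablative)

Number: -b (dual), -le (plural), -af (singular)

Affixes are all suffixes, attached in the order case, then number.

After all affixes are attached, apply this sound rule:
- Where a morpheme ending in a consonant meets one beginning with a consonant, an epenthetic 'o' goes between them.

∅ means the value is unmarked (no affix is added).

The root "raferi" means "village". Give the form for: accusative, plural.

raferiipole

Attach case accusative -ip → raferiip.
Attach number plural -le → raferiiple.
Apply epenthesis: raferiiple → raferiipole.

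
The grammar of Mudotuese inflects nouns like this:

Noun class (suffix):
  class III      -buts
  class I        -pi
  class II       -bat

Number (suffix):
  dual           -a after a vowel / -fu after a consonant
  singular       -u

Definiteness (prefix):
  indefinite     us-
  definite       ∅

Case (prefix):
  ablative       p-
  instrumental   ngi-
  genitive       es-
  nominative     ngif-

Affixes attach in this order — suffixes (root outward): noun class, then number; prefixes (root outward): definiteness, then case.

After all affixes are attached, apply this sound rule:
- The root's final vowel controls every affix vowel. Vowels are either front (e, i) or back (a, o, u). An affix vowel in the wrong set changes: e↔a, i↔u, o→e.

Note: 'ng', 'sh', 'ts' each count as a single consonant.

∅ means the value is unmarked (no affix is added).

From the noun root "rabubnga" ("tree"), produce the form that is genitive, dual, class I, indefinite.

asusrabubngapua

Attach definiteness indefinite us- → usrabubnga.
Attach noun class class I -pi → usrabubngapi.
Attach case genitive es- → esusrabubngapi.
Attach number dual -a (after vowel 'i') → esusrabubngapia.
Apply vowel harmony: esusrabubngapia → asusrabubngapua.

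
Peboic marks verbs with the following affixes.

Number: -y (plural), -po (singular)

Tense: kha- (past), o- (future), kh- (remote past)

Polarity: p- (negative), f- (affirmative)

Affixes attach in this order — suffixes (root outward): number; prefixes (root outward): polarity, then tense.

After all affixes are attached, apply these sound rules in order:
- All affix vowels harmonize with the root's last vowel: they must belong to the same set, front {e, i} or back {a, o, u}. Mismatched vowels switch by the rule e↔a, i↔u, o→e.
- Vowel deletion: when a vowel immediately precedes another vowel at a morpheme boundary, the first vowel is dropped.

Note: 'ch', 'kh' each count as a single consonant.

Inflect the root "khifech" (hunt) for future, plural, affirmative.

efkhifechy

Attach polarity affirmative f- → fkhifech.
Attach tense future o- → ofkhifech.
Attach number plural -y → ofkhifechy.
Apply vowel harmony: ofkhifechy → efkhifechy.
Vowel deletion: no change.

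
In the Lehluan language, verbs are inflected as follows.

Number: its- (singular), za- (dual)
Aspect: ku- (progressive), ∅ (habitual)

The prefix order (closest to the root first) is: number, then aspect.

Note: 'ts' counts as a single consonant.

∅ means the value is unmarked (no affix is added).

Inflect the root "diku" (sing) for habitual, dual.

zadiku

Attach number dual za- → zadiku.
aspect = habitual: zero marking, form stays zadiku.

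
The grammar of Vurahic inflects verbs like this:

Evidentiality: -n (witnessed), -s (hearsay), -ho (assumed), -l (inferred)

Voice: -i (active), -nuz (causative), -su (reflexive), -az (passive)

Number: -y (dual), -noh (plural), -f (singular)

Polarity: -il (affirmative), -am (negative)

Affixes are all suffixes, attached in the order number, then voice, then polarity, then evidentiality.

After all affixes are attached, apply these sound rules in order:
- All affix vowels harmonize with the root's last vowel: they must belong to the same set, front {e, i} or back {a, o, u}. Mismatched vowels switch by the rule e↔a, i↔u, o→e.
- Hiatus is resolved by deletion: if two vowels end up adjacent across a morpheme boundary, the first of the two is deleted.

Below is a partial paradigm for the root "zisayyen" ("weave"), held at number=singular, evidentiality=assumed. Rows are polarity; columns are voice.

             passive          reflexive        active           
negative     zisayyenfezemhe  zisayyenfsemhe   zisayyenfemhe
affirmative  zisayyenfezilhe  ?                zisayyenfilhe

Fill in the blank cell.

zisayyenfsilhe

Attach number singular -f → zisayyenf.
Attach voice reflexive -su → zisayyenfsu.
Attach polarity affirmative -il → zisayyenfsuil.
Attach evidentiality assumed -ho → zisayyenfsuilho.
Apply vowel harmony: zisayyenfsuilho → zisayyenfsiilhe.
Apply vowel deletion: zisayyenfsiilhe → zisayyenfsilhe.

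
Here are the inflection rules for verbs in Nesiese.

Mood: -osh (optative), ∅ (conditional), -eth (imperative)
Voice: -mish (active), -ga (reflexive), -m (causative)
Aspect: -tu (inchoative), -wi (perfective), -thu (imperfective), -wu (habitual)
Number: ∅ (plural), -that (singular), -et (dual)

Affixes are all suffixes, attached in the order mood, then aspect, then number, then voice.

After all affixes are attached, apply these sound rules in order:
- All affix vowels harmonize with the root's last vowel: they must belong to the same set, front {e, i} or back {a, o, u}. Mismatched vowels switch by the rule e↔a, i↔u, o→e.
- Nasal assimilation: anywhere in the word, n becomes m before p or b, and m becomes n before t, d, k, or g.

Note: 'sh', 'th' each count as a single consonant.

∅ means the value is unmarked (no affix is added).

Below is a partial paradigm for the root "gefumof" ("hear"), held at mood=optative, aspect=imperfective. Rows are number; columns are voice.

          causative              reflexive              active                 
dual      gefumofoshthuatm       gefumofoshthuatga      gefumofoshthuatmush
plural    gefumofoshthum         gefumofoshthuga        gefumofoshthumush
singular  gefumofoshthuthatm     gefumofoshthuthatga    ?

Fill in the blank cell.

Attach mood optative -osh → gefumofosh.
Attach aspect imperfective -thu → gefumofoshthu.
Attach number singular -that → gefumofoshthuthat.
Attach voice active -mish → gefumofoshthuthatmish.
Apply vowel harmony: gefumofoshthuthatmish → gefumofoshthuthatmush.
Nasal assimilation: no change.

gefumofoshthuthatmush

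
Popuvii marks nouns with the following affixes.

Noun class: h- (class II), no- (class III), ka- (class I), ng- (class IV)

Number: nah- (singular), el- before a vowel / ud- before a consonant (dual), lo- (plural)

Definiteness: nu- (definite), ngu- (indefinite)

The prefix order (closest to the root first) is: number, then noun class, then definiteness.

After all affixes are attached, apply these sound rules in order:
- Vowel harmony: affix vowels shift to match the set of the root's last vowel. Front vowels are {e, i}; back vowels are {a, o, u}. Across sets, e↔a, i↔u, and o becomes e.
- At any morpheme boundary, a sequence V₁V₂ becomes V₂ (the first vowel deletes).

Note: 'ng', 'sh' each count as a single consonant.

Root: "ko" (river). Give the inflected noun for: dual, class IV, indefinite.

Attach number dual ud- (before consonant 'k') → udko.
Attach noun class class IV ng- → ngudko.
Attach definiteness indefinite ngu- → ngungudko.
Vowel harmony: no change.
Vowel deletion: no change.

ngungudko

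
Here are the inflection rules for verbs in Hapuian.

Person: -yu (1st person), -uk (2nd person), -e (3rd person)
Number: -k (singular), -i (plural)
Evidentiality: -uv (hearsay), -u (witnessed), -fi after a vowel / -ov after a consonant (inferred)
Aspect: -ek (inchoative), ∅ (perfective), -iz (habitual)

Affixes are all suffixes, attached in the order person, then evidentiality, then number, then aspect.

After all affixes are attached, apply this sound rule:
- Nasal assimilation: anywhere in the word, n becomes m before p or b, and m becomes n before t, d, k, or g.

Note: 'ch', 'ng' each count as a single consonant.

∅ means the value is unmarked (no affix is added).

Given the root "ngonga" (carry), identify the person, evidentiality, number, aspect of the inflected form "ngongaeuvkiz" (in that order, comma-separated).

Segment: ngonga-e-uv-k-iz.
person: -e → 3rd person.
evidentiality: -uv → hearsay.
number: -k → singular.
aspect: -iz → habitual.

3rd person, hearsay, singular, habitual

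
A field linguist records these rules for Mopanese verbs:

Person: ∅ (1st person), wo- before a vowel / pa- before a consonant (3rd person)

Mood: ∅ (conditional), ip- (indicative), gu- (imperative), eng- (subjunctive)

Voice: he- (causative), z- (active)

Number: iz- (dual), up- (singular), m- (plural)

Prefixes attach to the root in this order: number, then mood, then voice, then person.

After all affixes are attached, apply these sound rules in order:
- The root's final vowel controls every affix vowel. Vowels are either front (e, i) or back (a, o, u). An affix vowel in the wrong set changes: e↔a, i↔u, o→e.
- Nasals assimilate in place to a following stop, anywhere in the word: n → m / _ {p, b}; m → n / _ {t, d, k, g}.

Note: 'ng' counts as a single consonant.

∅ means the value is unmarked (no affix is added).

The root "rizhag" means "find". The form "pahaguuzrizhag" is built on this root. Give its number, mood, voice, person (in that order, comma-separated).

Segment: pa-he-gu-iz-rizhag.
number: iz- → dual.
mood: gu- → imperative.
voice: he- → causative.
person: wo/pa- → 3rd person.

dual, imperative, causative, 3rd person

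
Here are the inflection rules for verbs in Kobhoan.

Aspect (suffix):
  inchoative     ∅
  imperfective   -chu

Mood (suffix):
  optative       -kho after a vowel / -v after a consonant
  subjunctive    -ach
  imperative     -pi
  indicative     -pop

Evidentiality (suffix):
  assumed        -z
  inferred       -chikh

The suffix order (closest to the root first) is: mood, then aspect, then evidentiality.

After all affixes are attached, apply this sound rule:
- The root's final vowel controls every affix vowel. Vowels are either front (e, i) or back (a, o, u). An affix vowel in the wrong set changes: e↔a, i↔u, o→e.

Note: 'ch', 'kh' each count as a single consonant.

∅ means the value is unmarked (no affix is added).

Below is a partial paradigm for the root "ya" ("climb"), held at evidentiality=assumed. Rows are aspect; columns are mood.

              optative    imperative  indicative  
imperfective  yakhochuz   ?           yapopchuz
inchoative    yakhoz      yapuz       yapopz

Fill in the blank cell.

yapuchuz

Attach mood imperative -pi → yapi.
Attach aspect imperfective -chu → yapichu.
Attach evidentiality assumed -z → yapichuz.
Apply vowel harmony: yapichuz → yapuchuz.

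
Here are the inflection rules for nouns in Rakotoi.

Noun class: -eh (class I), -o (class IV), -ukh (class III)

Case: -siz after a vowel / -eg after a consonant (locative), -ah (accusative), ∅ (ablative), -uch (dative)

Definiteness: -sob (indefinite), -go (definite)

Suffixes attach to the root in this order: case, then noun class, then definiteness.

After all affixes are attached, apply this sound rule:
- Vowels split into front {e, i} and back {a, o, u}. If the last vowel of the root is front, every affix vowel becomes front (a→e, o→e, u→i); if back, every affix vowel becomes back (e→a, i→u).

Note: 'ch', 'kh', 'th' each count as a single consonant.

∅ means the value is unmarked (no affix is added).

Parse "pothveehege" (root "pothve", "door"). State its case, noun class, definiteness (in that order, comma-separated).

Segment: pothve-ah-o-go.
case: -ah → accusative.
noun class: -o → class IV.
definiteness: -go → definite.

accusative, class IV, definite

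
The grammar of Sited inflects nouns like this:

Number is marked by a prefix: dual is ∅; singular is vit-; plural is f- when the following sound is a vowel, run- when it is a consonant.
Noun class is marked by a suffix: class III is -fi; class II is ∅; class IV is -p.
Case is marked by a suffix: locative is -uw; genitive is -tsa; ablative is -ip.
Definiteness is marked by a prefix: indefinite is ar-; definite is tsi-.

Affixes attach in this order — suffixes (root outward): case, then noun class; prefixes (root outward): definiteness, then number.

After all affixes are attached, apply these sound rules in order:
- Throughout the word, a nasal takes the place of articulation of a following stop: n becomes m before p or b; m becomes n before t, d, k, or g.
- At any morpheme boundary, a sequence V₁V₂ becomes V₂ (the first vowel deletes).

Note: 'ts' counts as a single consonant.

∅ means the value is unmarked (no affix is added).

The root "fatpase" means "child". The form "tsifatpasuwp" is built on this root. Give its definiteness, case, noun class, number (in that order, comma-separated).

Segment: tsi-fatpase-uw-p.
definiteness: tsi- → definite.
case: -uw → locative.
noun class: -p → class IV.
number: ∅ → dual.

definite, locative, class IV, dual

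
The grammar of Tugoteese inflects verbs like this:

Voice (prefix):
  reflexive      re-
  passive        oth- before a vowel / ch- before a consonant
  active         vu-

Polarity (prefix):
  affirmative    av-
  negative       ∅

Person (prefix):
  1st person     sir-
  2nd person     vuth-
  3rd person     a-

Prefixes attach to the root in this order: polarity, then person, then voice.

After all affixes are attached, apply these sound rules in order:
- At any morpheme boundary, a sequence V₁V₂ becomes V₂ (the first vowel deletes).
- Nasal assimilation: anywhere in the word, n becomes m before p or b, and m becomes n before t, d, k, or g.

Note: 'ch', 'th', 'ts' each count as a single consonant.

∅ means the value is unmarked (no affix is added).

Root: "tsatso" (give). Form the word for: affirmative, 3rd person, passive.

othavtsatso

Attach polarity affirmative av- → avtsatso.
Attach person 3rd person a- → aavtsatso.
Attach voice passive oth- (before vowel 'a') → othaavtsatso.
Apply vowel deletion: othaavtsatso → othavtsatso.
Nasal assimilation: no change.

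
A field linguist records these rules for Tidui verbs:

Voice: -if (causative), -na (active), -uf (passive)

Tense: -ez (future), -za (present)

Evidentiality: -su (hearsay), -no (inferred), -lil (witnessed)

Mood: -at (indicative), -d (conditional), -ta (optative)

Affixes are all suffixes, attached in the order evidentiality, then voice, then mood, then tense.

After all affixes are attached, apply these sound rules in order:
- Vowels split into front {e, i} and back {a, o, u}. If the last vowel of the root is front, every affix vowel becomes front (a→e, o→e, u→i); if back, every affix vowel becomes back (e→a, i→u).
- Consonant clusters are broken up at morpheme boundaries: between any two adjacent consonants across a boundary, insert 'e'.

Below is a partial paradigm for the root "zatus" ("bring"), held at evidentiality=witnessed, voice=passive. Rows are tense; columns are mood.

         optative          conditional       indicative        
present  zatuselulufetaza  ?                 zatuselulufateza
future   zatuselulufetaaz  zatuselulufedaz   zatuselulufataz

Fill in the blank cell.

Attach evidentiality witnessed -lil → zatuslil.
Attach voice passive -uf → zatusliluf.
Attach mood conditional -d → zatuslilufd.
Attach tense present -za → zatuslilufdza.
Apply vowel harmony: zatuslilufdza → zatuslulufdza.
Apply epenthesis: zatuslulufdza → zatuselulufedeza.

zatuselulufedeza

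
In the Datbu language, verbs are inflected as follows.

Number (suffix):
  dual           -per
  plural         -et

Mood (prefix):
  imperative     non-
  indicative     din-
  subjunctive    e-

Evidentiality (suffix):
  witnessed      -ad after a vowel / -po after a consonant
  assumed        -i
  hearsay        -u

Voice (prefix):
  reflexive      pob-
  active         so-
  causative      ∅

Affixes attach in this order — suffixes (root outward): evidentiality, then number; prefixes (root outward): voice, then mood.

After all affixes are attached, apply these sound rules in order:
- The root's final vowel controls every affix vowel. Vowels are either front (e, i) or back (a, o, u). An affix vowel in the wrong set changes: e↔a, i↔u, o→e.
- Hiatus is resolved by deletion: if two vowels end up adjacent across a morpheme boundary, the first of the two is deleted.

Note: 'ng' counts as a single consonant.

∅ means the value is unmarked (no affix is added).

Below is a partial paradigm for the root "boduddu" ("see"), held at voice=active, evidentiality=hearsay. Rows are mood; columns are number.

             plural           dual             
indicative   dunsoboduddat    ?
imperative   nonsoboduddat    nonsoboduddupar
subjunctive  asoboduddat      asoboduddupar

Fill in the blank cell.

dunsoboduddupar

Attach voice active so- → soboduddu.
Attach evidentiality hearsay -u → sobodudduu.
Attach number dual -per → sobodudduuper.
Attach mood indicative din- → dinsobodudduuper.
Apply vowel harmony: dinsobodudduuper → dunsobodudduupar.
Apply vowel deletion: dunsobodudduupar → dunsoboduddupar.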